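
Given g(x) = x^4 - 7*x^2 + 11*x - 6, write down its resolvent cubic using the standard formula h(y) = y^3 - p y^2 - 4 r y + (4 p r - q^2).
h(y) = y^3 + 7*y^2 + 24*y + 47

Identify coefficients: p = -7, q = 11, r = -6.
Plug into h(y) = y^3 - p y^2 - 4 r y + (4 p r - q^2):
  h(y) = y^3 - (-7) y^2 - 4*(-6) y + (4*(-7)*(-6) - (11)^2)
       = y^3 + (7) y^2 + (24) y + (47).
Simplifying: h(y) = y^3 + 7*y^2 + 24*y + 47.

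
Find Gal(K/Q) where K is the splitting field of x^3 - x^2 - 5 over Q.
Gal(K/Q) = S_3 (symmetric group of order 6)

Compute the discriminant of x^3 + (-1)*x^2 + (0)*x + (-5): Δ = -695. Since Δ is not a rational square, the Galois group is not contained in A_3; it must be the full S_3 (irreducibility of the cubic rules out anything smaller).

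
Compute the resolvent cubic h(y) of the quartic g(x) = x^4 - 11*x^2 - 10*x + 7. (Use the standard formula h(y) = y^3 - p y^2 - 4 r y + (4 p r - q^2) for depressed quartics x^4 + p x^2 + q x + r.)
h(y) = y^3 + 11*y^2 - 28*y - 408

Identify coefficients: p = -11, q = -10, r = 7.
Plug into h(y) = y^3 - p y^2 - 4 r y + (4 p r - q^2):
  h(y) = y^3 - (-11) y^2 - 4*(7) y + (4*(-11)*(7) - (-10)^2)
       = y^3 + (11) y^2 + (-28) y + (-408).
Simplifying: h(y) = y^3 + 11*y^2 - 28*y - 408.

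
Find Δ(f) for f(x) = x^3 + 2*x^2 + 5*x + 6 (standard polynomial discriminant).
Δ = -484

For x^3 + a x^2 + b x + c the discriminant is Δ = 18 a b c - 4 a^3 c + a^2 b^2 - 4 b^3 - 27 c^2.
Plug a = 2, b = 5, c = 6:
  18*(2)*(5)*(6) - 4*(2)^3*(6) + (2)^2*(5)^2 - 4*(5)^3 - 27*(6)^2
  = 1080 + (-192) + 100 + (-500) + (-972)
  = -484.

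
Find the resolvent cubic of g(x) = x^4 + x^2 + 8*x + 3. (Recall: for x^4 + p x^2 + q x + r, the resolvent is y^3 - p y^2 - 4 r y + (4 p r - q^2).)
h(y) = y^3 - y^2 - 12*y - 52

Identify coefficients: p = 1, q = 8, r = 3.
Plug into h(y) = y^3 - p y^2 - 4 r y + (4 p r - q^2):
  h(y) = y^3 - (1) y^2 - 4*(3) y + (4*(1)*(3) - (8)^2)
       = y^3 + (-1) y^2 + (-12) y + (-52).
Simplifying: h(y) = y^3 - y^2 - 12*y - 52.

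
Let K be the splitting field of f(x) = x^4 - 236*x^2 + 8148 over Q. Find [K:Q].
[K:Q] = 4

f factors as (x^2 - 42)(x^2 - 194); the splitting field is K = Q(sqrt(42), sqrt(194)). Since 42, 194, and 8148 are all non-squares in Q, the three subfields Q(sqrt(42)), Q(sqrt(194)), Q(sqrt(8148)) are distinct degree-2 extensions, so [K:Q] = 4 (Klein four Galois group).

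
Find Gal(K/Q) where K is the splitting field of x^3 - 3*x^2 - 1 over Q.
Gal(K/Q) = S_3 (symmetric group of order 6)

Compute the discriminant of x^3 + (-3)*x^2 + (0)*x + (-1): Δ = -135. Since Δ is not a rational square, the Galois group is not contained in A_3; it must be the full S_3 (irreducibility of the cubic rules out anything smaller).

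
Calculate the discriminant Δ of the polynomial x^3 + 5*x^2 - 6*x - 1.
Δ = 2777

For x^3 + a x^2 + b x + c the discriminant is Δ = 18 a b c - 4 a^3 c + a^2 b^2 - 4 b^3 - 27 c^2.
Plug a = 5, b = -6, c = -1:
  18*(5)*(-6)*(-1) - 4*(5)^3*(-1) + (5)^2*(-6)^2 - 4*(-6)^3 - 27*(-1)^2
  = 540 + (500) + 900 + (864) + (-27)
  = 2777.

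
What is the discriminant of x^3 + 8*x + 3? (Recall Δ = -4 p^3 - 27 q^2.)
Δ = -2291

For a depressed cubic x^3 + p x + q the discriminant is Δ = -4 p^3 - 27 q^2 = -4*(8)^3 - 27*(3)^2 = -2048 - 243 = -2291.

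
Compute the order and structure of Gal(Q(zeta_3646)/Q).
|Gal(Q(zeta_3646)/Q)| = phi(3646) = 1822; group ≅ (Z/3646Z)^* ≅ Z/1822Z

The n-th cyclotomic polynomial Φ_3646(x) is the minimal polynomial of zeta_3646 over Q and has degree phi(3646) = 1822. So Q(zeta_3646) is a degree-1822 Galois extension with Galois group (Z/3646Z)^*. By CRT, (Z/3646Z)^* ≅ (Z/2Z)^* × (Z/1823Z)^*. Each prime-power unit group is (Z/2Z)^* ≅ trivial group (order 1); (Z/1823Z)^* ≅ Z/1822Z. Hence Gal(Q(zeta_3646)/Q) ≅ Z/1822Z.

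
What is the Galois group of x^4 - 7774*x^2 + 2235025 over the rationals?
Gal(K/Q) = Z/2Z (cyclic of order 2)

f factors as (x^2 - 7475)(x^2 - 299), so the splitting field is K = Q(sqrt(7475), sqrt(299)). The squarefree part of 7475 is 299 and the squarefree part of 299 is also 299, so sqrt(7475) and sqrt(299) are both rational multiples of sqrt(299). Hence Q(sqrt(7475)) = Q(sqrt(299)) = Q(sqrt(299)), and the splitting field collapses to a single degree-2 extension with Galois group Z/2Z.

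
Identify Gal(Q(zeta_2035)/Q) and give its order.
|Gal(Q(zeta_2035)/Q)| = phi(2035) = 1440; group ≅ (Z/2035Z)^* ≅ Z/4Z × Z/10Z × Z/36Z

The n-th cyclotomic polynomial Φ_2035(x) is the minimal polynomial of zeta_2035 over Q and has degree phi(2035) = 1440. So Q(zeta_2035) is a degree-1440 Galois extension with Galois group (Z/2035Z)^*. By CRT, (Z/2035Z)^* ≅ (Z/5Z)^* × (Z/11Z)^* × (Z/37Z)^*. Each prime-power unit group is (Z/5Z)^* ≅ Z/4Z; (Z/11Z)^* ≅ Z/10Z; (Z/37Z)^* ≅ Z/36Z. Hence Gal(Q(zeta_2035)/Q) ≅ Z/4Z × Z/10Z × Z/36Z.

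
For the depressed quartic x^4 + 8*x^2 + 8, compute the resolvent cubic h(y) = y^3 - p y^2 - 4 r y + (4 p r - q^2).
h(y) = y^3 - 8*y^2 - 32*y + 256

Identify coefficients: p = 8, q = 0, r = 8.
Plug into h(y) = y^3 - p y^2 - 4 r y + (4 p r - q^2):
  h(y) = y^3 - (8) y^2 - 4*(8) y + (4*(8)*(8) - (0)^2)
       = y^3 + (-8) y^2 + (-32) y + (256).
Simplifying: h(y) = y^3 - 8*y^2 - 32*y + 256.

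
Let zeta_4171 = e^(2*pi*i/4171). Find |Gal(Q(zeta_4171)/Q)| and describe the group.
|Gal(Q(zeta_4171)/Q)| = phi(4171) = 4032; group ≅ (Z/4171Z)^* ≅ Z/42Z × Z/96Z

The n-th cyclotomic polynomial Φ_4171(x) is the minimal polynomial of zeta_4171 over Q and has degree phi(4171) = 4032. So Q(zeta_4171) is a degree-4032 Galois extension with Galois group (Z/4171Z)^*. By CRT, (Z/4171Z)^* ≅ (Z/43Z)^* × (Z/97Z)^*. Each prime-power unit group is (Z/43Z)^* ≅ Z/42Z; (Z/97Z)^* ≅ Z/96Z. Hence Gal(Q(zeta_4171)/Q) ≅ Z/42Z × Z/96Z.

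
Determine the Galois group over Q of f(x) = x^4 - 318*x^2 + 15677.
Gal(K/Q) = V_4 (Klein four-group, Z/2Z × Z/2Z)

f factors as (x^2 - 61)(x^2 - 257), so the splitting field is K = Q(sqrt(61), sqrt(257)). The elements 61, 257, 15677 are all non-squares in Q, so sqrt(61) and sqrt(257) generate independent quadratic extensions. Thus [K:Q] = 4 and Gal(K/Q) is generated by the two order-2 automorphisms sqrt(61) ↦ -sqrt(61) and sqrt(257) ↦ -sqrt(257), giving V_4.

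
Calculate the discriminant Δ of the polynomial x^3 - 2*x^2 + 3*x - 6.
Δ = -588

For x^3 + a x^2 + b x + c the discriminant is Δ = 18 a b c - 4 a^3 c + a^2 b^2 - 4 b^3 - 27 c^2.
Plug a = -2, b = 3, c = -6:
  18*(-2)*(3)*(-6) - 4*(-2)^3*(-6) + (-2)^2*(3)^2 - 4*(3)^3 - 27*(-6)^2
  = 648 + (-192) + 36 + (-108) + (-972)
  = -588.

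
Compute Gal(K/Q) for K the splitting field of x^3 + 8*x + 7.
Gal(K/Q) = S_3 (symmetric group of order 6)

Compute the discriminant of x^3 + (0)*x^2 + (8)*x + (7): Δ = -3371. Since Δ is not a rational square, the Galois group is not contained in A_3; it must be the full S_3 (irreducibility of the cubic rules out anything smaller).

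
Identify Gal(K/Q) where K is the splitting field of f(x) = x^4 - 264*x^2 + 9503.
Gal(K/Q) = V_4 (Klein four-group, Z/2Z × Z/2Z)

f factors as (x^2 - 221)(x^2 - 43), so the splitting field is K = Q(sqrt(221), sqrt(43)). The elements 221, 43, 9503 are all non-squares in Q, so sqrt(221) and sqrt(43) generate independent quadratic extensions. Thus [K:Q] = 4 and Gal(K/Q) is generated by the two order-2 automorphisms sqrt(221) ↦ -sqrt(221) and sqrt(43) ↦ -sqrt(43), giving V_4.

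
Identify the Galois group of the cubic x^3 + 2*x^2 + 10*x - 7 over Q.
Gal(K/Q) = S_3 (symmetric group of order 6)

Compute the discriminant of x^3 + (2)*x^2 + (10)*x + (-7): Δ = -7219. Since Δ is not a rational square, the Galois group is not contained in A_3; it must be the full S_3 (irreducibility of the cubic rules out anything smaller).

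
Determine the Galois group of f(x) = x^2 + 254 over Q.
Gal(K/Q) = Z/2Z (cyclic of order 2)

x^2 + 254 is irreducible over Q since -254 is not a rational square. The splitting field Q(sqrt(-254)) has degree 2 over Q, and its unique nontrivial automorphism is sqrt(-254) ↦ -sqrt(-254). Hence Gal(Q(sqrt(-254))/Q) = Z/2Z.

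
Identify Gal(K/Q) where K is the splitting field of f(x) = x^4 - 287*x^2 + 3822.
Gal(K/Q) = V_4 (Klein four-group, Z/2Z × Z/2Z)

f factors as (x^2 - 273)(x^2 - 14), so the splitting field is K = Q(sqrt(273), sqrt(14)). The elements 273, 14, 3822 are all non-squares in Q, so sqrt(273) and sqrt(14) generate independent quadratic extensions. Thus [K:Q] = 4 and Gal(K/Q) is generated by the two order-2 automorphisms sqrt(273) ↦ -sqrt(273) and sqrt(14) ↦ -sqrt(14), giving V_4.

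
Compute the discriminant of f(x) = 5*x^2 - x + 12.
Δ = -239

For a quadratic a x^2 + b x + c the discriminant is Δ = b^2 - 4ac = (-1)^2 - 4*(5)*(12) = 1 - (240) = -239.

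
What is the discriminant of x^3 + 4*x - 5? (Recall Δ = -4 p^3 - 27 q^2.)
Δ = -931

For a depressed cubic x^3 + p x + q the discriminant is Δ = -4 p^3 - 27 q^2 = -4*(4)^3 - 27*(-5)^2 = -256 - 675 = -931.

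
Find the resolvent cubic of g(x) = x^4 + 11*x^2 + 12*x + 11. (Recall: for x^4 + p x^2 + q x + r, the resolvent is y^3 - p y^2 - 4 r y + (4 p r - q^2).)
h(y) = y^3 - 11*y^2 - 44*y + 340

Identify coefficients: p = 11, q = 12, r = 11.
Plug into h(y) = y^3 - p y^2 - 4 r y + (4 p r - q^2):
  h(y) = y^3 - (11) y^2 - 4*(11) y + (4*(11)*(11) - (12)^2)
       = y^3 + (-11) y^2 + (-44) y + (340).
Simplifying: h(y) = y^3 - 11*y^2 - 44*y + 340.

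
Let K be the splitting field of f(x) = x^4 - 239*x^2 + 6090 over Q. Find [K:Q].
[K:Q] = 4

f factors as (x^2 - 29)(x^2 - 210); the splitting field is K = Q(sqrt(29), sqrt(210)). Since 29, 210, and 6090 are all non-squares in Q, the three subfields Q(sqrt(29)), Q(sqrt(210)), Q(sqrt(6090)) are distinct degree-2 extensions, so [K:Q] = 4 (Klein four Galois group).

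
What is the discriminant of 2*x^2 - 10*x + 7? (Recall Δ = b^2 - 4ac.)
Δ = 44

For a quadratic a x^2 + b x + c the discriminant is Δ = b^2 - 4ac = (-10)^2 - 4*(2)*(7) = 100 - (56) = 44.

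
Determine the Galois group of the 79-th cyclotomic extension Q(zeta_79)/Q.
|Gal(Q(zeta_79)/Q)| = phi(79) = 78; group ≅ (Z/79Z)^* ≅ Z/78Z

The n-th cyclotomic polynomial Φ_79(x) is the minimal polynomial of zeta_79 over Q and has degree phi(79) = 78. So Q(zeta_79) is a degree-78 Galois extension with Galois group (Z/79Z)^*. (Z/79Z)^* is cyclic since 79 is an odd prime power (or 4). Hence Gal(Q(zeta_79)/Q) ≅ Z/78Z.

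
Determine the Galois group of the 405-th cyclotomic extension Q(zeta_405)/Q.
|Gal(Q(zeta_405)/Q)| = phi(405) = 216; group ≅ (Z/405Z)^* ≅ Z/4Z × Z/54Z

The n-th cyclotomic polynomial Φ_405(x) is the minimal polynomial of zeta_405 over Q and has degree phi(405) = 216. So Q(zeta_405) is a degree-216 Galois extension with Galois group (Z/405Z)^*. By CRT, (Z/405Z)^* ≅ (Z/81Z)^* × (Z/5Z)^*. Each prime-power unit group is (Z/81Z)^* ≅ Z/54Z; (Z/5Z)^* ≅ Z/4Z. Hence Gal(Q(zeta_405)/Q) ≅ Z/4Z × Z/54Z.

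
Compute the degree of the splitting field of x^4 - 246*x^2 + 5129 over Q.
[K:Q] = 4

f factors as (x^2 - 223)(x^2 - 23); the splitting field is K = Q(sqrt(223), sqrt(23)). Since 223, 23, and 5129 are all non-squares in Q, the three subfields Q(sqrt(223)), Q(sqrt(23)), Q(sqrt(5129)) are distinct degree-2 extensions, so [K:Q] = 4 (Klein four Galois group).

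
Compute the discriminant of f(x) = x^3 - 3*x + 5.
Δ = -567

For x^3 + a x^2 + b x + c the discriminant is Δ = 18 a b c - 4 a^3 c + a^2 b^2 - 4 b^3 - 27 c^2.
Plug a = 0, b = -3, c = 5:
  18*(0)*(-3)*(5) - 4*(0)^3*(5) + (0)^2*(-3)^2 - 4*(-3)^3 - 27*(5)^2
  = 0 + (0) + 0 + (108) + (-675)
  = -567.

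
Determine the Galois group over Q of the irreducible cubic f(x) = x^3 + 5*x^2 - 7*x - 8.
Gal(K/Q) = S_3 (symmetric group of order 6)

Compute the discriminant of x^3 + (5)*x^2 + (-7)*x + (-8): Δ = 9909. Since Δ is not a rational square, the Galois group is not contained in A_3; it must be the full S_3 (irreducibility of the cubic rules out anything smaller).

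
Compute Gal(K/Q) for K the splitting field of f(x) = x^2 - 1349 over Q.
Gal(K/Q) = Z/2Z (cyclic of order 2)

x^2 - 1349 is irreducible over Q since 1349 is not a rational square. The splitting field Q(sqrt(1349)) has degree 2 over Q, and its unique nontrivial automorphism is sqrt(1349) ↦ -sqrt(1349). Hence Gal(Q(sqrt(1349))/Q) = Z/2Z.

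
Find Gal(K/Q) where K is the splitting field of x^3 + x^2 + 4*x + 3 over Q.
Gal(K/Q) = S_3 (symmetric group of order 6)

Compute the discriminant of x^3 + (1)*x^2 + (4)*x + (3): Δ = -279. Since Δ is not a rational square, the Galois group is not contained in A_3; it must be the full S_3 (irreducibility of the cubic rules out anything smaller).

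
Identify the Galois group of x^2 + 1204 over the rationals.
Gal(K/Q) = Z/2Z (cyclic of order 2)

x^2 + 1204 is irreducible over Q since -1204 is not a rational square. The splitting field Q(sqrt(-1204)) has degree 2 over Q, and its unique nontrivial automorphism is sqrt(-1204) ↦ -sqrt(-1204). Hence Gal(Q(sqrt(-1204))/Q) = Z/2Z.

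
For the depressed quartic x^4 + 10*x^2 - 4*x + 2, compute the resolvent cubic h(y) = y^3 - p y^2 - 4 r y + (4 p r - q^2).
h(y) = y^3 - 10*y^2 - 8*y + 64

Identify coefficients: p = 10, q = -4, r = 2.
Plug into h(y) = y^3 - p y^2 - 4 r y + (4 p r - q^2):
  h(y) = y^3 - (10) y^2 - 4*(2) y + (4*(10)*(2) - (-4)^2)
       = y^3 + (-10) y^2 + (-8) y + (64).
Simplifying: h(y) = y^3 - 10*y^2 - 8*y + 64.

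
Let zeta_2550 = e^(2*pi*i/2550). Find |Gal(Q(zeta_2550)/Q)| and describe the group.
|Gal(Q(zeta_2550)/Q)| = phi(2550) = 640; group ≅ (Z/2550Z)^* ≅ Z/2Z × Z/16Z × Z/20Z

The n-th cyclotomic polynomial Φ_2550(x) is the minimal polynomial of zeta_2550 over Q and has degree phi(2550) = 640. So Q(zeta_2550) is a degree-640 Galois extension with Galois group (Z/2550Z)^*. By CRT, (Z/2550Z)^* ≅ (Z/2Z)^* × (Z/3Z)^* × (Z/25Z)^* × (Z/17Z)^*. Each prime-power unit group is (Z/2Z)^* ≅ trivial group (order 1); (Z/3Z)^* ≅ Z/2Z; (Z/25Z)^* ≅ Z/20Z; (Z/17Z)^* ≅ Z/16Z. Hence Gal(Q(zeta_2550)/Q) ≅ Z/2Z × Z/16Z × Z/20Z.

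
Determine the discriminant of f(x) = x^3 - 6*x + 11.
Δ = -2403

For a depressed cubic x^3 + p x + q the discriminant is Δ = -4 p^3 - 27 q^2 = -4*(-6)^3 - 27*(11)^2 = 864 - 3267 = -2403.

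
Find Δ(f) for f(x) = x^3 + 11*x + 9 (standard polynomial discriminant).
Δ = -7511

For a depressed cubic x^3 + p x + q the discriminant is Δ = -4 p^3 - 27 q^2 = -4*(11)^3 - 27*(9)^2 = -5324 - 2187 = -7511.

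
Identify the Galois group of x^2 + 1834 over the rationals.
Gal(K/Q) = Z/2Z (cyclic of order 2)

x^2 + 1834 is irreducible over Q since -1834 is not a rational square. The splitting field Q(sqrt(-1834)) has degree 2 over Q, and its unique nontrivial automorphism is sqrt(-1834) ↦ -sqrt(-1834). Hence Gal(Q(sqrt(-1834))/Q) = Z/2Z.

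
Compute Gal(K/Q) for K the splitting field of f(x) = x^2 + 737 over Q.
Gal(K/Q) = Z/2Z (cyclic of order 2)

x^2 + 737 is irreducible over Q since -737 is not a rational square. The splitting field Q(sqrt(-737)) has degree 2 over Q, and its unique nontrivial automorphism is sqrt(-737) ↦ -sqrt(-737). Hence Gal(Q(sqrt(-737))/Q) = Z/2Z.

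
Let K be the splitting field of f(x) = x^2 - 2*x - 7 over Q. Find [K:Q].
[K:Q] = 2

The discriminant of x^2 + (-2)*x + (-7) is b^2 - 4c = 4 - (-28) = 32. Since 32 is not a perfect square in Q, the polynomial is irreducible over Q. Its two roots generate a degree-2 extension, so [K:Q] = 2.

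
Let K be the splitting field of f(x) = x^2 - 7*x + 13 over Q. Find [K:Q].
[K:Q] = 2

The discriminant of x^2 + (-7)*x + (13) is b^2 - 4c = 49 - (52) = -3. Since -3 is not a perfect square in Q, the polynomial is irreducible over Q. Its two roots generate a degree-2 extension, so [K:Q] = 2.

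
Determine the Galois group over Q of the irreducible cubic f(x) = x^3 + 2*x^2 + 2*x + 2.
Gal(K/Q) = S_3 (symmetric group of order 6)

Compute the discriminant of x^3 + (2)*x^2 + (2)*x + (2): Δ = -44. Since Δ is not a rational square, the Galois group is not contained in A_3; it must be the full S_3 (irreducibility of the cubic rules out anything smaller).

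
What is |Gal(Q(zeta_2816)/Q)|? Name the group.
|Gal(Q(zeta_2816)/Q)| = phi(2816) = 1280; group ≅ (Z/2816Z)^* ≅ Z/2Z × Z/10Z × Z/64Z

The n-th cyclotomic polynomial Φ_2816(x) is the minimal polynomial of zeta_2816 over Q and has degree phi(2816) = 1280. So Q(zeta_2816) is a degree-1280 Galois extension with Galois group (Z/2816Z)^*. By CRT, (Z/2816Z)^* ≅ (Z/256Z)^* × (Z/11Z)^*. Each prime-power unit group is (Z/256Z)^* ≅ Z/2Z × Z/64Z; (Z/11Z)^* ≅ Z/10Z. Hence Gal(Q(zeta_2816)/Q) ≅ Z/2Z × Z/10Z × Z/64Z.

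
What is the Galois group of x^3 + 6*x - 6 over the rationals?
Gal(K/Q) = S_3 (symmetric group of order 6)

Compute the discriminant of x^3 + (0)*x^2 + (6)*x + (-6): Δ = -1836. Since Δ is not a rational square, the Galois group is not contained in A_3; it must be the full S_3 (irreducibility of the cubic rules out anything smaller).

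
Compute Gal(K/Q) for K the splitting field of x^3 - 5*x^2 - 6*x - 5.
Gal(K/Q) = S_3 (symmetric group of order 6)

Compute the discriminant of x^3 + (-5)*x^2 + (-6)*x + (-5): Δ = -4111. Since Δ is not a rational square, the Galois group is not contained in A_3; it must be the full S_3 (irreducibility of the cubic rules out anything smaller).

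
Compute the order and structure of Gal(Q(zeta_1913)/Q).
|Gal(Q(zeta_1913)/Q)| = phi(1913) = 1912; group ≅ (Z/1913Z)^* ≅ Z/1912Z

The n-th cyclotomic polynomial Φ_1913(x) is the minimal polynomial of zeta_1913 over Q and has degree phi(1913) = 1912. So Q(zeta_1913) is a degree-1912 Galois extension with Galois group (Z/1913Z)^*. (Z/1913Z)^* is cyclic since 1913 is an odd prime power (or 4). Hence Gal(Q(zeta_1913)/Q) ≅ Z/1912Z.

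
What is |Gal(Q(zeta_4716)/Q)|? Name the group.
|Gal(Q(zeta_4716)/Q)| = phi(4716) = 1560; group ≅ (Z/4716Z)^* ≅ Z/2Z × Z/6Z × Z/130Z

The n-th cyclotomic polynomial Φ_4716(x) is the minimal polynomial of zeta_4716 over Q and has degree phi(4716) = 1560. So Q(zeta_4716) is a degree-1560 Galois extension with Galois group (Z/4716Z)^*. By CRT, (Z/4716Z)^* ≅ (Z/4Z)^* × (Z/9Z)^* × (Z/131Z)^*. Each prime-power unit group is (Z/4Z)^* ≅ Z/2Z; (Z/9Z)^* ≅ Z/6Z; (Z/131Z)^* ≅ Z/130Z. Hence Gal(Q(zeta_4716)/Q) ≅ Z/2Z × Z/6Z × Z/130Z.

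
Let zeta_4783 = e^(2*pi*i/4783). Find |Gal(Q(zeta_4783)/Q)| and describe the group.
|Gal(Q(zeta_4783)/Q)| = phi(4783) = 4782; group ≅ (Z/4783Z)^* ≅ Z/4782Z

The n-th cyclotomic polynomial Φ_4783(x) is the minimal polynomial of zeta_4783 over Q and has degree phi(4783) = 4782. So Q(zeta_4783) is a degree-4782 Galois extension with Galois group (Z/4783Z)^*. (Z/4783Z)^* is cyclic since 4783 is an odd prime power (or 4). Hence Gal(Q(zeta_4783)/Q) ≅ Z/4782Z.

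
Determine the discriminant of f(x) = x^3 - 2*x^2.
Δ = 0

For x^3 + a x^2 + b x + c the discriminant is Δ = 18 a b c - 4 a^3 c + a^2 b^2 - 4 b^3 - 27 c^2.
Plug a = -2, b = 0, c = 0:
  18*(-2)*(0)*(0) - 4*(-2)^3*(0) + (-2)^2*(0)^2 - 4*(0)^3 - 27*(0)^2
  = 0 + (0) + 0 + (0) + (0)
  = 0.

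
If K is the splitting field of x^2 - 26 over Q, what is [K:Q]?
[K:Q] = 2

The polynomial x^2 - 26 is irreducible over Q since 26 is not a perfect square. Its splitting field is Q(sqrt(26)), which has degree 2 over Q.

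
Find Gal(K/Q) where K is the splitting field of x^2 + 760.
Gal(K/Q) = Z/2Z (cyclic of order 2)

x^2 + 760 is irreducible over Q since -760 is not a rational square. The splitting field Q(sqrt(-760)) has degree 2 over Q, and its unique nontrivial automorphism is sqrt(-760) ↦ -sqrt(-760). Hence Gal(Q(sqrt(-760))/Q) = Z/2Z.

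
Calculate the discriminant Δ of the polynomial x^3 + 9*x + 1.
Δ = -2943

For a depressed cubic x^3 + p x + q the discriminant is Δ = -4 p^3 - 27 q^2 = -4*(9)^3 - 27*(1)^2 = -2916 - 27 = -2943.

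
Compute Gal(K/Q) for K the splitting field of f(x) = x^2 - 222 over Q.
Gal(K/Q) = Z/2Z (cyclic of order 2)

x^2 - 222 is irreducible over Q since 222 is not a rational square. The splitting field Q(sqrt(222)) has degree 2 over Q, and its unique nontrivial automorphism is sqrt(222) ↦ -sqrt(222). Hence Gal(Q(sqrt(222))/Q) = Z/2Z.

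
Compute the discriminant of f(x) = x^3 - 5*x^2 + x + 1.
Δ = 404

For x^3 + a x^2 + b x + c the discriminant is Δ = 18 a b c - 4 a^3 c + a^2 b^2 - 4 b^3 - 27 c^2.
Plug a = -5, b = 1, c = 1:
  18*(-5)*(1)*(1) - 4*(-5)^3*(1) + (-5)^2*(1)^2 - 4*(1)^3 - 27*(1)^2
  = -90 + (500) + 25 + (-4) + (-27)
  = 404.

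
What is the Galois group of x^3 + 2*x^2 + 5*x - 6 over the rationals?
Gal(K/Q) = S_3 (symmetric group of order 6)

Compute the discriminant of x^3 + (2)*x^2 + (5)*x + (-6): Δ = -2260. Since Δ is not a rational square, the Galois group is not contained in A_3; it must be the full S_3 (irreducibility of the cubic rules out anything smaller).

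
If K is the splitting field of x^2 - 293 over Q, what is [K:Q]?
[K:Q] = 2

The polynomial x^2 - 293 is irreducible over Q since 293 is not a perfect square. Its splitting field is Q(sqrt(293)), which has degree 2 over Q.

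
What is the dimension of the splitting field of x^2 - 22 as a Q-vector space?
[K:Q] = 2

The polynomial x^2 - 22 is irreducible over Q since 22 is not a perfect square. Its splitting field is Q(sqrt(22)), which has degree 2 over Q.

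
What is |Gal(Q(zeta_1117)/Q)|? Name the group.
|Gal(Q(zeta_1117)/Q)| = phi(1117) = 1116; group ≅ (Z/1117Z)^* ≅ Z/1116Z

The n-th cyclotomic polynomial Φ_1117(x) is the minimal polynomial of zeta_1117 over Q and has degree phi(1117) = 1116. So Q(zeta_1117) is a degree-1116 Galois extension with Galois group (Z/1117Z)^*. (Z/1117Z)^* is cyclic since 1117 is an odd prime power (or 4). Hence Gal(Q(zeta_1117)/Q) ≅ Z/1116Z.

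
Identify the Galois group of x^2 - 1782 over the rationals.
Gal(K/Q) = Z/2Z (cyclic of order 2)

x^2 - 1782 is irreducible over Q since 1782 is not a rational square. The splitting field Q(sqrt(1782)) has degree 2 over Q, and its unique nontrivial automorphism is sqrt(1782) ↦ -sqrt(1782). Hence Gal(Q(sqrt(1782))/Q) = Z/2Z.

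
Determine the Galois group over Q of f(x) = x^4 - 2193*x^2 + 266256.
Gal(K/Q) = Z/2Z (cyclic of order 2)

f factors as (x^2 - 2064)(x^2 - 129), so the splitting field is K = Q(sqrt(2064), sqrt(129)). The squarefree part of 2064 is 129 and the squarefree part of 129 is also 129, so sqrt(2064) and sqrt(129) are both rational multiples of sqrt(129). Hence Q(sqrt(2064)) = Q(sqrt(129)) = Q(sqrt(129)), and the splitting field collapses to a single degree-2 extension with Galois group Z/2Z.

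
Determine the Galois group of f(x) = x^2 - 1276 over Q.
Gal(K/Q) = Z/2Z (cyclic of order 2)

x^2 - 1276 is irreducible over Q since 1276 is not a rational square. The splitting field Q(sqrt(1276)) has degree 2 over Q, and its unique nontrivial automorphism is sqrt(1276) ↦ -sqrt(1276). Hence Gal(Q(sqrt(1276))/Q) = Z/2Z.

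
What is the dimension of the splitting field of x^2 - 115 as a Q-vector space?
[K:Q] = 2

The polynomial x^2 - 115 is irreducible over Q since 115 is not a perfect square. Its splitting field is Q(sqrt(115)), which has degree 2 over Q.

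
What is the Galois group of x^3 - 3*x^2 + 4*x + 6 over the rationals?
Gal(K/Q) = S_3 (symmetric group of order 6)

Compute the discriminant of x^3 + (-3)*x^2 + (4)*x + (6): Δ = -1732. Since Δ is not a rational square, the Galois group is not contained in A_3; it must be the full S_3 (irreducibility of the cubic rules out anything smaller).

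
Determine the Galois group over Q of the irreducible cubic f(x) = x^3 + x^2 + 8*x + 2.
Gal(K/Q) = S_3 (symmetric group of order 6)

Compute the discriminant of x^3 + (1)*x^2 + (8)*x + (2): Δ = -1812. Since Δ is not a rational square, the Galois group is not contained in A_3; it must be the full S_3 (irreducibility of the cubic rules out anything smaller).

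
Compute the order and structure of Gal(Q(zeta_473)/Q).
|Gal(Q(zeta_473)/Q)| = phi(473) = 420; group ≅ (Z/473Z)^* ≅ Z/10Z × Z/42Z

The n-th cyclotomic polynomial Φ_473(x) is the minimal polynomial of zeta_473 over Q and has degree phi(473) = 420. So Q(zeta_473) is a degree-420 Galois extension with Galois group (Z/473Z)^*. By CRT, (Z/473Z)^* ≅ (Z/11Z)^* × (Z/43Z)^*. Each prime-power unit group is (Z/11Z)^* ≅ Z/10Z; (Z/43Z)^* ≅ Z/42Z. Hence Gal(Q(zeta_473)/Q) ≅ Z/10Z × Z/42Z.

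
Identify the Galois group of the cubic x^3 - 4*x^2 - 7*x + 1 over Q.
Gal(K/Q) = S_3 (symmetric group of order 6)

Compute the discriminant of x^3 + (-4)*x^2 + (-7)*x + (1): Δ = 2889. Since Δ is not a rational square, the Galois group is not contained in A_3; it must be the full S_3 (irreducibility of the cubic rules out anything smaller).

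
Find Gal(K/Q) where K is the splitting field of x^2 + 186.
Gal(K/Q) = Z/2Z (cyclic of order 2)

x^2 + 186 is irreducible over Q since -186 is not a rational square. The splitting field Q(sqrt(-186)) has degree 2 over Q, and its unique nontrivial automorphism is sqrt(-186) ↦ -sqrt(-186). Hence Gal(Q(sqrt(-186))/Q) = Z/2Z.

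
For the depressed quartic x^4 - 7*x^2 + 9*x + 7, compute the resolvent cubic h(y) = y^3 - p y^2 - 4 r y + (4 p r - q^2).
h(y) = y^3 + 7*y^2 - 28*y - 277

Identify coefficients: p = -7, q = 9, r = 7.
Plug into h(y) = y^3 - p y^2 - 4 r y + (4 p r - q^2):
  h(y) = y^3 - (-7) y^2 - 4*(7) y + (4*(-7)*(7) - (9)^2)
       = y^3 + (7) y^2 + (-28) y + (-277).
Simplifying: h(y) = y^3 + 7*y^2 - 28*y - 277.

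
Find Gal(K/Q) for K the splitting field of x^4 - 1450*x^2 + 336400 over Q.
Gal(K/Q) = Z/2Z (cyclic of order 2)

f factors as (x^2 - 1160)(x^2 - 290), so the splitting field is K = Q(sqrt(1160), sqrt(290)). The squarefree part of 1160 is 290 and the squarefree part of 290 is also 290, so sqrt(1160) and sqrt(290) are both rational multiples of sqrt(290). Hence Q(sqrt(1160)) = Q(sqrt(290)) = Q(sqrt(290)), and the splitting field collapses to a single degree-2 extension with Galois group Z/2Z.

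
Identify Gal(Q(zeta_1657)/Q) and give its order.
|Gal(Q(zeta_1657)/Q)| = phi(1657) = 1656; group ≅ (Z/1657Z)^* ≅ Z/1656Z

The n-th cyclotomic polynomial Φ_1657(x) is the minimal polynomial of zeta_1657 over Q and has degree phi(1657) = 1656. So Q(zeta_1657) is a degree-1656 Galois extension with Galois group (Z/1657Z)^*. (Z/1657Z)^* is cyclic since 1657 is an odd prime power (or 4). Hence Gal(Q(zeta_1657)/Q) ≅ Z/1656Z.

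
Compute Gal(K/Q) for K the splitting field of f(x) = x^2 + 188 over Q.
Gal(K/Q) = Z/2Z (cyclic of order 2)

x^2 + 188 is irreducible over Q since -188 is not a rational square. The splitting field Q(sqrt(-188)) has degree 2 over Q, and its unique nontrivial automorphism is sqrt(-188) ↦ -sqrt(-188). Hence Gal(Q(sqrt(-188))/Q) = Z/2Z.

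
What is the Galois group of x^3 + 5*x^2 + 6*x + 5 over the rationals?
Gal(K/Q) = S_3 (symmetric group of order 6)

Compute the discriminant of x^3 + (5)*x^2 + (6)*x + (5): Δ = -439. Since Δ is not a rational square, the Galois group is not contained in A_3; it must be the full S_3 (irreducibility of the cubic rules out anything smaller).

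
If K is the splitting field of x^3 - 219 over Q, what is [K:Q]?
[K:Q] = 6

x^3 - 219 has one real root r = 219^(1/3) and two complex roots r*zeta_3, r*zeta_3^2 where zeta_3 = e^(2*pi*i/3). The splitting field is Q(r, zeta_3). [Q(r):Q] = 3 and [Q(zeta_3):Q] = 2 with gcd = 1, so [Q(r, zeta_3):Q] = 3 * 2 = 6.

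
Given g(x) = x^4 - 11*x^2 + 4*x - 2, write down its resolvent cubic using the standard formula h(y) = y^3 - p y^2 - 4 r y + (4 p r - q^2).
h(y) = y^3 + 11*y^2 + 8*y + 72

Identify coefficients: p = -11, q = 4, r = -2.
Plug into h(y) = y^3 - p y^2 - 4 r y + (4 p r - q^2):
  h(y) = y^3 - (-11) y^2 - 4*(-2) y + (4*(-11)*(-2) - (4)^2)
       = y^3 + (11) y^2 + (8) y + (72).
Simplifying: h(y) = y^3 + 11*y^2 + 8*y + 72.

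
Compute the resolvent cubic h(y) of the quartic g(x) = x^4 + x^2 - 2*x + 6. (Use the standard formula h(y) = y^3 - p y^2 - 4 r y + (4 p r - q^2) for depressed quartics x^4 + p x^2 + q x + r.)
h(y) = y^3 - y^2 - 24*y + 20

Identify coefficients: p = 1, q = -2, r = 6.
Plug into h(y) = y^3 - p y^2 - 4 r y + (4 p r - q^2):
  h(y) = y^3 - (1) y^2 - 4*(6) y + (4*(1)*(6) - (-2)^2)
       = y^3 + (-1) y^2 + (-24) y + (20).
Simplifying: h(y) = y^3 - y^2 - 24*y + 20.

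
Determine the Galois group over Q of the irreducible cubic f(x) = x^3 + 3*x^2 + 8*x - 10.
Gal(K/Q) = S_3 (symmetric group of order 6)

Compute the discriminant of x^3 + (3)*x^2 + (8)*x + (-10): Δ = -7412. Since Δ is not a rational square, the Galois group is not contained in A_3; it must be the full S_3 (irreducibility of the cubic rules out anything smaller).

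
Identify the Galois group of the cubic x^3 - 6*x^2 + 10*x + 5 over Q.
Gal(K/Q) = S_3 (symmetric group of order 6)

Compute the discriminant of x^3 + (-6)*x^2 + (10)*x + (5): Δ = -2155. Since Δ is not a rational square, the Galois group is not contained in A_3; it must be the full S_3 (irreducibility of the cubic rules out anything smaller).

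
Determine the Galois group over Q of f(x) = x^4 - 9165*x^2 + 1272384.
Gal(K/Q) = Z/2Z (cyclic of order 2)

f factors as (x^2 - 9024)(x^2 - 141), so the splitting field is K = Q(sqrt(9024), sqrt(141)). The squarefree part of 9024 is 141 and the squarefree part of 141 is also 141, so sqrt(9024) and sqrt(141) are both rational multiples of sqrt(141). Hence Q(sqrt(9024)) = Q(sqrt(141)) = Q(sqrt(141)), and the splitting field collapses to a single degree-2 extension with Galois group Z/2Z.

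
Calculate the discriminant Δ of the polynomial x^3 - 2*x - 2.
Δ = -76

For a depressed cubic x^3 + p x + q the discriminant is Δ = -4 p^3 - 27 q^2 = -4*(-2)^3 - 27*(-2)^2 = 32 - 108 = -76.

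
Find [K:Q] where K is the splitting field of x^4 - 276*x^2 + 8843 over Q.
[K:Q] = 4

f factors as (x^2 - 37)(x^2 - 239); the splitting field is K = Q(sqrt(37), sqrt(239)). Since 37, 239, and 8843 are all non-squares in Q, the three subfields Q(sqrt(37)), Q(sqrt(239)), Q(sqrt(8843)) are distinct degree-2 extensions, so [K:Q] = 4 (Klein four Galois group).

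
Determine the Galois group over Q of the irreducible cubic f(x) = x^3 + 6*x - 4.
Gal(K/Q) = S_3 (symmetric group of order 6)

Compute the discriminant of x^3 + (0)*x^2 + (6)*x + (-4): Δ = -1296. Since Δ is not a rational square, the Galois group is not contained in A_3; it must be the full S_3 (irreducibility of the cubic rules out anything smaller).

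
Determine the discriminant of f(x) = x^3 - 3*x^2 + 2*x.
Δ = 4

For x^3 + a x^2 + b x + c the discriminant is Δ = 18 a b c - 4 a^3 c + a^2 b^2 - 4 b^3 - 27 c^2.
Plug a = -3, b = 2, c = 0:
  18*(-3)*(2)*(0) - 4*(-3)^3*(0) + (-3)^2*(2)^2 - 4*(2)^3 - 27*(0)^2
  = 0 + (0) + 36 + (-32) + (0)
  = 4.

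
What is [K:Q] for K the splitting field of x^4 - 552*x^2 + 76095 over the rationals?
[K:Q] = 4

f factors as (x^2 - 267)(x^2 - 285); the splitting field is K = Q(sqrt(267), sqrt(285)). Since 267, 285, and 76095 are all non-squares in Q, the three subfields Q(sqrt(267)), Q(sqrt(285)), Q(sqrt(76095)) are distinct degree-2 extensions, so [K:Q] = 4 (Klein four Galois group).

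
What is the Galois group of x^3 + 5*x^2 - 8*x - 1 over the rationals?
Gal(K/Q) = S_3 (symmetric group of order 6)

Compute the discriminant of x^3 + (5)*x^2 + (-8)*x + (-1): Δ = 4841. Since Δ is not a rational square, the Galois group is not contained in A_3; it must be the full S_3 (irreducibility of the cubic rules out anything smaller).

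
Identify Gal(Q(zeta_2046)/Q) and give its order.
|Gal(Q(zeta_2046)/Q)| = phi(2046) = 600; group ≅ (Z/2046Z)^* ≅ Z/2Z × Z/10Z × Z/30Z

The n-th cyclotomic polynomial Φ_2046(x) is the minimal polynomial of zeta_2046 over Q and has degree phi(2046) = 600. So Q(zeta_2046) is a degree-600 Galois extension with Galois group (Z/2046Z)^*. By CRT, (Z/2046Z)^* ≅ (Z/2Z)^* × (Z/3Z)^* × (Z/11Z)^* × (Z/31Z)^*. Each prime-power unit group is (Z/2Z)^* ≅ trivial group (order 1); (Z/3Z)^* ≅ Z/2Z; (Z/11Z)^* ≅ Z/10Z; (Z/31Z)^* ≅ Z/30Z. Hence Gal(Q(zeta_2046)/Q) ≅ Z/2Z × Z/10Z × Z/30Z.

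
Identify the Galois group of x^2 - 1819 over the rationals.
Gal(K/Q) = Z/2Z (cyclic of order 2)

x^2 - 1819 is irreducible over Q since 1819 is not a rational square. The splitting field Q(sqrt(1819)) has degree 2 over Q, and its unique nontrivial automorphism is sqrt(1819) ↦ -sqrt(1819). Hence Gal(Q(sqrt(1819))/Q) = Z/2Z.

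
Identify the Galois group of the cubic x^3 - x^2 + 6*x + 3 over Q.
Gal(K/Q) = S_3 (symmetric group of order 6)

Compute the discriminant of x^3 + (-1)*x^2 + (6)*x + (3): Δ = -1383. Since Δ is not a rational square, the Galois group is not contained in A_3; it must be the full S_3 (irreducibility of the cubic rules out anything smaller).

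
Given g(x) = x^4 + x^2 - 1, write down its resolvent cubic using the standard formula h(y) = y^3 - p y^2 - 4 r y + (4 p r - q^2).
h(y) = y^3 - y^2 + 4*y - 4

Identify coefficients: p = 1, q = 0, r = -1.
Plug into h(y) = y^3 - p y^2 - 4 r y + (4 p r - q^2):
  h(y) = y^3 - (1) y^2 - 4*(-1) y + (4*(1)*(-1) - (0)^2)
       = y^3 + (-1) y^2 + (4) y + (-4).
Simplifying: h(y) = y^3 - y^2 + 4*y - 4.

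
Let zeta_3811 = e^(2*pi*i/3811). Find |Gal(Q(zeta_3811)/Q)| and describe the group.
|Gal(Q(zeta_3811)/Q)| = phi(3811) = 3672; group ≅ (Z/3811Z)^* ≅ Z/36Z × Z/102Z

The n-th cyclotomic polynomial Φ_3811(x) is the minimal polynomial of zeta_3811 over Q and has degree phi(3811) = 3672. So Q(zeta_3811) is a degree-3672 Galois extension with Galois group (Z/3811Z)^*. By CRT, (Z/3811Z)^* ≅ (Z/37Z)^* × (Z/103Z)^*. Each prime-power unit group is (Z/37Z)^* ≅ Z/36Z; (Z/103Z)^* ≅ Z/102Z. Hence Gal(Q(zeta_3811)/Q) ≅ Z/36Z × Z/102Z.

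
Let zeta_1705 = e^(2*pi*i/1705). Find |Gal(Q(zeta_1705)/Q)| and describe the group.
|Gal(Q(zeta_1705)/Q)| = phi(1705) = 1200; group ≅ (Z/1705Z)^* ≅ Z/4Z × Z/10Z × Z/30Z

The n-th cyclotomic polynomial Φ_1705(x) is the minimal polynomial of zeta_1705 over Q and has degree phi(1705) = 1200. So Q(zeta_1705) is a degree-1200 Galois extension with Galois group (Z/1705Z)^*. By CRT, (Z/1705Z)^* ≅ (Z/5Z)^* × (Z/11Z)^* × (Z/31Z)^*. Each prime-power unit group is (Z/5Z)^* ≅ Z/4Z; (Z/11Z)^* ≅ Z/10Z; (Z/31Z)^* ≅ Z/30Z. Hence Gal(Q(zeta_1705)/Q) ≅ Z/4Z × Z/10Z × Z/30Z.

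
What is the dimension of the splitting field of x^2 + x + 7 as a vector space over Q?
[K:Q] = 2

The discriminant of x^2 + (1)*x + (7) is b^2 - 4c = 1 - (28) = -27. Since -27 is not a perfect square in Q, the polynomial is irreducible over Q. Its two roots generate a degree-2 extension, so [K:Q] = 2.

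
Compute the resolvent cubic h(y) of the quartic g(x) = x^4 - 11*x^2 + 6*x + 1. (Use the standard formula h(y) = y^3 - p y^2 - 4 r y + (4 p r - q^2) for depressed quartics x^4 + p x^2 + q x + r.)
h(y) = y^3 + 11*y^2 - 4*y - 80

Identify coefficients: p = -11, q = 6, r = 1.
Plug into h(y) = y^3 - p y^2 - 4 r y + (4 p r - q^2):
  h(y) = y^3 - (-11) y^2 - 4*(1) y + (4*(-11)*(1) - (6)^2)
       = y^3 + (11) y^2 + (-4) y + (-80).
Simplifying: h(y) = y^3 + 11*y^2 - 4*y - 80.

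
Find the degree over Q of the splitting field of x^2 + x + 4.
[K:Q] = 2

The discriminant of x^2 + (1)*x + (4) is b^2 - 4c = 1 - (16) = -15. Since -15 is not a perfect square in Q, the polynomial is irreducible over Q. Its two roots generate a degree-2 extension, so [K:Q] = 2.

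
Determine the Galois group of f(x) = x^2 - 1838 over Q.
Gal(K/Q) = Z/2Z (cyclic of order 2)

x^2 - 1838 is irreducible over Q since 1838 is not a rational square. The splitting field Q(sqrt(1838)) has degree 2 over Q, and its unique nontrivial automorphism is sqrt(1838) ↦ -sqrt(1838). Hence Gal(Q(sqrt(1838))/Q) = Z/2Z.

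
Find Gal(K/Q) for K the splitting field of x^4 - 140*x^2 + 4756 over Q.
Gal(K/Q) = V_4 (Klein four-group, Z/2Z × Z/2Z)

f factors as (x^2 - 58)(x^2 - 82), so the splitting field is K = Q(sqrt(58), sqrt(82)). The elements 58, 82, 4756 are all non-squares in Q, so sqrt(58) and sqrt(82) generate independent quadratic extensions. Thus [K:Q] = 4 and Gal(K/Q) is generated by the two order-2 automorphisms sqrt(58) ↦ -sqrt(58) and sqrt(82) ↦ -sqrt(82), giving V_4.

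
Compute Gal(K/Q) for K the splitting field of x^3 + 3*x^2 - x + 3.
Gal(K/Q) = S_3 (symmetric group of order 6)

Compute the discriminant of x^3 + (3)*x^2 + (-1)*x + (3): Δ = -716. Since Δ is not a rational square, the Galois group is not contained in A_3; it must be the full S_3 (irreducibility of the cubic rules out anything smaller).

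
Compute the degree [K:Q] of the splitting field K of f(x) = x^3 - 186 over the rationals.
[K:Q] = 6

x^3 - 186 has one real root r = 186^(1/3) and two complex roots r*zeta_3, r*zeta_3^2 where zeta_3 = e^(2*pi*i/3). The splitting field is Q(r, zeta_3). [Q(r):Q] = 3 and [Q(zeta_3):Q] = 2 with gcd = 1, so [Q(r, zeta_3):Q] = 3 * 2 = 6.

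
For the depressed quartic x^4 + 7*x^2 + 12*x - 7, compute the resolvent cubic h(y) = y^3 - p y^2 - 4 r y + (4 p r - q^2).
h(y) = y^3 - 7*y^2 + 28*y - 340

Identify coefficients: p = 7, q = 12, r = -7.
Plug into h(y) = y^3 - p y^2 - 4 r y + (4 p r - q^2):
  h(y) = y^3 - (7) y^2 - 4*(-7) y + (4*(7)*(-7) - (12)^2)
       = y^3 + (-7) y^2 + (28) y + (-340).
Simplifying: h(y) = y^3 - 7*y^2 + 28*y - 340.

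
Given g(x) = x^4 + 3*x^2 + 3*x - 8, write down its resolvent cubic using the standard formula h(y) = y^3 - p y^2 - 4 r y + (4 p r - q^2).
h(y) = y^3 - 3*y^2 + 32*y - 105

Identify coefficients: p = 3, q = 3, r = -8.
Plug into h(y) = y^3 - p y^2 - 4 r y + (4 p r - q^2):
  h(y) = y^3 - (3) y^2 - 4*(-8) y + (4*(3)*(-8) - (3)^2)
       = y^3 + (-3) y^2 + (32) y + (-105).
Simplifying: h(y) = y^3 - 3*y^2 + 32*y - 105.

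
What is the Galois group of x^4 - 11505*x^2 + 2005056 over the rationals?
Gal(K/Q) = Z/2Z (cyclic of order 2)

f factors as (x^2 - 11328)(x^2 - 177), so the splitting field is K = Q(sqrt(11328), sqrt(177)). The squarefree part of 11328 is 177 and the squarefree part of 177 is also 177, so sqrt(11328) and sqrt(177) are both rational multiples of sqrt(177). Hence Q(sqrt(11328)) = Q(sqrt(177)) = Q(sqrt(177)), and the splitting field collapses to a single degree-2 extension with Galois group Z/2Z.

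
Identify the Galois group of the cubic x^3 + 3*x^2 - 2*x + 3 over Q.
Gal(K/Q) = S_3 (symmetric group of order 6)

Compute the discriminant of x^3 + (3)*x^2 + (-2)*x + (3): Δ = -823. Since Δ is not a rational square, the Galois group is not contained in A_3; it must be the full S_3 (irreducibility of the cubic rules out anything smaller).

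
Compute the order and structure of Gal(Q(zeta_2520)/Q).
|Gal(Q(zeta_2520)/Q)| = phi(2520) = 576; group ≅ (Z/2520Z)^* ≅ Z/2Z × Z/2Z × Z/4Z × Z/6Z × Z/6Z

The n-th cyclotomic polynomial Φ_2520(x) is the minimal polynomial of zeta_2520 over Q and has degree phi(2520) = 576. So Q(zeta_2520) is a degree-576 Galois extension with Galois group (Z/2520Z)^*. By CRT, (Z/2520Z)^* ≅ (Z/8Z)^* × (Z/9Z)^* × (Z/5Z)^* × (Z/7Z)^*. Each prime-power unit group is (Z/8Z)^* ≅ Z/2Z × Z/2Z; (Z/9Z)^* ≅ Z/6Z; (Z/5Z)^* ≅ Z/4Z; (Z/7Z)^* ≅ Z/6Z. Hence Gal(Q(zeta_2520)/Q) ≅ Z/2Z × Z/2Z × Z/4Z × Z/6Z × Z/6Z.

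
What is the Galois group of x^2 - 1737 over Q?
Gal(K/Q) = Z/2Z (cyclic of order 2)

x^2 - 1737 is irreducible over Q since 1737 is not a rational square. The splitting field Q(sqrt(1737)) has degree 2 over Q, and its unique nontrivial automorphism is sqrt(1737) ↦ -sqrt(1737). Hence Gal(Q(sqrt(1737))/Q) = Z/2Z.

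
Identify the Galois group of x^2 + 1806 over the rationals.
Gal(K/Q) = Z/2Z (cyclic of order 2)

x^2 + 1806 is irreducible over Q since -1806 is not a rational square. The splitting field Q(sqrt(-1806)) has degree 2 over Q, and its unique nontrivial automorphism is sqrt(-1806) ↦ -sqrt(-1806). Hence Gal(Q(sqrt(-1806))/Q) = Z/2Z.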